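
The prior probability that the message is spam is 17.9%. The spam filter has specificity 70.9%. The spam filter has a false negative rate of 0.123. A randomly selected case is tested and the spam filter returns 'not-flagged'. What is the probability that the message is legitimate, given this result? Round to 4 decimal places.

Write H for 'the message is spam'. Prior odds H:¬H = 0.179/0.821 = 0.21803. For the 'not-flagged' outcome, the likelihood ratio is 0.123/0.709 = 0.17348.
Posterior odds = 0.21803 × 0.17348 = 0.037824, so P(H|E) = 0.037824/(1+0.037824) = 0.0364. Then P(¬H|E) = 1 − 0.0364 = 0.9636.

P(¬H | E) ≈ 0.9636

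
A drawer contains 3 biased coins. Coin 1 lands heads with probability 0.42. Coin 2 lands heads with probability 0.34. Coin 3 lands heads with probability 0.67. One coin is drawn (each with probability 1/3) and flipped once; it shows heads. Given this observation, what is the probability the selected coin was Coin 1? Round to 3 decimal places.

Posterior probability ≈ 0.294

P(heads|C1) = 0.42; P(heads|C2) = 0.34; P(heads|C3) = 0.67.
Prior × likelihood for each source: 0.333333·0.42=0.1400, 0.333333·0.34=0.1133, 0.333333·0.67=0.2233. Summing gives P(heads) = 0.47667.
P(Coin 1 | heads) = 0.1400 / 0.47667 = 0.294.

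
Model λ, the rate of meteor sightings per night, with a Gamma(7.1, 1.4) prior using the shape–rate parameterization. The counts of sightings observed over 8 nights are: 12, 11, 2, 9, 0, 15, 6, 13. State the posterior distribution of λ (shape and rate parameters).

Posterior: Gamma(shape=75.1, rate=9.4)

The Poisson likelihood adds the total count to the shape and the number of exposure periods to the rate. Here ∑xᵢ = 68 and n = 8, so shape 7.1→75.1 and rate 1.4→9.4.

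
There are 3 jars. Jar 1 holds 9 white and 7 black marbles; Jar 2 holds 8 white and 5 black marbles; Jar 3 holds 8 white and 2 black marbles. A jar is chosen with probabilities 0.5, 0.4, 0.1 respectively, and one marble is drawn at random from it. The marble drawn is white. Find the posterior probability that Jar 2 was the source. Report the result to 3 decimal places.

Posterior probability ≈ 0.405

P(white|Jar 1) = 0.5625; P(white|Jar 2) = 0.6154; P(white|Jar 3) = 0.8.
Prior × likelihood for each source: 0.5·0.5625=0.2812, 0.4·0.6154=0.2462, 0.1·0.8=0.08000. Summing gives P(white) = 0.60740.
P(Jar 2 | white) = 0.2462 / 0.60740 = 0.405.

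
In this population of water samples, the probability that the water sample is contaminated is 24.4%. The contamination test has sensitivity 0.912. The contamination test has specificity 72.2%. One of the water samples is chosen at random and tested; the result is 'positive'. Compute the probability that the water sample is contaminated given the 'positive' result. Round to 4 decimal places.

P(H | E) ≈ 0.5143

Let H be the event that the water sample is contaminated. P(H) = 0.244, so P(¬H) = 0.756. With E the 'positive' result, P(E|H) = 0.912 and P(E|¬H) = 0.278.
P(E) = 0.912·0.244 + 0.278·0.756 = 0.22253 + 0.21017 = 0.43270.
By Bayes' theorem, P(H|E) = 0.22253 / 0.43270 = 0.5143.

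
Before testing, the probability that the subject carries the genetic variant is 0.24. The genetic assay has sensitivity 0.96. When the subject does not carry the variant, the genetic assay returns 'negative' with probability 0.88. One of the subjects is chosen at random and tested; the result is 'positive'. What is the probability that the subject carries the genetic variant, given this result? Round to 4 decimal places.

P(H | E) ≈ 0.7164

Let H be the event that the subject carries the genetic variant. P(H) = 0.24, so P(¬H) = 0.76. With E the 'positive' result, P(E|H) = 0.96 and P(E|¬H) = 0.12.
P(E) = 0.96·0.24 + 0.12·0.76 = 0.23040 + 0.091200 = 0.32160.
By Bayes' theorem, P(H|E) = 0.23040 / 0.32160 = 0.7164.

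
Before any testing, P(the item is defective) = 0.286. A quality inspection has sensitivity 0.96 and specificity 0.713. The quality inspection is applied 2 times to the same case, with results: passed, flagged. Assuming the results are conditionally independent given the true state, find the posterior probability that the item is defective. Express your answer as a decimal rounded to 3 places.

Posterior P(H) ≈ 0.070

Let H be the event that the item is defective; start with P(H) = 0.286. P('flagged'|H) = 0.96, P('flagged'|¬H) = 0.287.
Update on result 1 ('passed'): P(H) ← 0.04·0.2860 / (0.04·0.2860 + 0.713·0.7140) = 0.011440/0.52052 = 0.0220.
Update on result 2 ('flagged'): P(H) ← 0.96·0.0220 / (0.96·0.0220 + 0.287·0.9780) = 0.021099/0.30179 = 0.0699.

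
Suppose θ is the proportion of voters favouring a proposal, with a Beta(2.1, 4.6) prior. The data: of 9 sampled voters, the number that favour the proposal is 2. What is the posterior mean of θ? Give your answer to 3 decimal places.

Observing 2 successes and 7 failures updates Beta(2.1, 4.6) by adding the success and failure counts to the two shape parameters: α = 2.1+2 = 4.1, β = 4.6+7 = 11.6.
Posterior mean = α/(α+β) = 4.1/15.7 = 0.261.

Posterior mean ≈ 0.261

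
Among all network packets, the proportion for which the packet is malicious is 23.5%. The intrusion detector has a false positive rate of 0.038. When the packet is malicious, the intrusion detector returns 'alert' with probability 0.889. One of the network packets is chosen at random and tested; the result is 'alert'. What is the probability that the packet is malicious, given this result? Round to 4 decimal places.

Write H for 'the packet is malicious'. Prior odds H:¬H = 0.235/0.765 = 0.30719. For the 'alert' outcome, the likelihood ratio is 0.889/0.038 = 23.395.
Posterior odds = 0.30719 × 23.395 = 7.1866, so P(H|E) = 7.1866/(1+7.1866) = 0.8778.

P(H | E) ≈ 0.8778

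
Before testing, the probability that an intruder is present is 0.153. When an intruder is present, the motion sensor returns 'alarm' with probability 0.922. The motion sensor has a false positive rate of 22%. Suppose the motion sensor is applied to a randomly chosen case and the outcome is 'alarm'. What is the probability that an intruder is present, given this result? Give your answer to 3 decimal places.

Write H for 'an intruder is present'. Prior odds H:¬H = 0.153/0.847 = 0.18064. For the 'alarm' outcome, the likelihood ratio is 0.922/0.22 = 4.1909.
Posterior odds = 0.18064 × 4.1909 = 0.75704, so P(H|E) = 0.75704/(1+0.75704) = 0.431.

P(H | E) ≈ 0.431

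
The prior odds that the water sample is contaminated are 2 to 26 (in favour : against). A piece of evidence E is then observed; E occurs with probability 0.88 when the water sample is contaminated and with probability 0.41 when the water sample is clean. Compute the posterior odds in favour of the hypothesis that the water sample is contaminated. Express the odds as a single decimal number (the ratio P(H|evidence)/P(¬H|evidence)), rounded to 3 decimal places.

Prior odds = 2/26 = 0.076923.
Likelihood ratio for E = 0.88/0.41 = 2.1463.
Posterior odds = prior odds × LR = 0.16510.

Posterior odds ≈ 0.165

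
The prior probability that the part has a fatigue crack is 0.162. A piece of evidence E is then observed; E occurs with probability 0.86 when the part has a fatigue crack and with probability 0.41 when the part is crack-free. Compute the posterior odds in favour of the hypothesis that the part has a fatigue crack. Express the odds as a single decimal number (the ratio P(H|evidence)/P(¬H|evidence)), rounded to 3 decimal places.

Posterior odds ≈ 0.405

Prior odds = 0.162/(1−0.162) = 0.19332.
Likelihood ratio for E = 0.86/0.41 = 2.0976.
Posterior odds = prior odds × LR = 0.40550.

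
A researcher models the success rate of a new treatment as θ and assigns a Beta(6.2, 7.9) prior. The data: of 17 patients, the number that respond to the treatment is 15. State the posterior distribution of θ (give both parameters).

Posterior: Beta(21.2, 9.9)

Observing 15 successes and 2 failures updates Beta(6.2, 7.9) by adding the success and failure counts to the two shape parameters: α = 6.2+15 = 21.2, β = 7.9+2 = 9.9.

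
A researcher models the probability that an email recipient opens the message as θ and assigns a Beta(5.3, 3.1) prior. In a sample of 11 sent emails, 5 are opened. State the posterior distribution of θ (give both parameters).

Posterior: Beta(10.3, 9.1)

Observing 5 successes and 6 failures updates Beta(5.3, 3.1) by adding the success and failure counts to the two shape parameters: α = 5.3+5 = 10.3, β = 3.1+6 = 9.1.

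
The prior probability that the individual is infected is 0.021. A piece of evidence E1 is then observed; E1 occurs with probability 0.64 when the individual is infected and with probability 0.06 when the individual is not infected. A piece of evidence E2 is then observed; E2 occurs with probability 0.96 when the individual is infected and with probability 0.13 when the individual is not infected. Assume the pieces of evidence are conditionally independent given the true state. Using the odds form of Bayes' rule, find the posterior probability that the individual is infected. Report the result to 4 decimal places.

Posterior probability ≈ 0.6282

Prior odds = 0.021/(1−0.021) = 0.021450.
Likelihood ratio for E1 = 0.64/0.06 = 10.667.
Likelihood ratio for E2 = 0.96/0.13 = 7.3846.
Posterior odds = prior odds × LR₁ × LR₂ = 1.6896.
Posterior probability = odds/(1+odds) = 1.6896/2.6896 = 0.6282.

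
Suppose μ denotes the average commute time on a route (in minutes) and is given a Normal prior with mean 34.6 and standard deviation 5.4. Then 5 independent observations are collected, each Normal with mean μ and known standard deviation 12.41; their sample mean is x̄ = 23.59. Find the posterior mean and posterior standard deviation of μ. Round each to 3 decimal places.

Posterior mean ≈ 29.246; posterior SD ≈ 3.870

With known σ, the Normal prior is conjugate. Weight on the data is w = (n/σ²)/(n/σ² + 1/τ₀²) = 0.0324658/(0.0324658+0.0342936) = 0.48631.
Posterior mean = w·x̄ + (1−w)·μ₀ = 0.48631·23.59 + 0.51369·34.6 = 29.246. Posterior variance = 1/(0.0324658+0.0342936) = 14.9792, so SD = 3.870.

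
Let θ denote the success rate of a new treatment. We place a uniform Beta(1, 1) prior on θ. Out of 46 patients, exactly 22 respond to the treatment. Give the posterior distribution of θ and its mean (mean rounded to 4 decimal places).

Observing 22 successes and 24 failures updates Beta(1, 1) by adding the success and failure counts to the two shape parameters: α = 1+22 = 23, β = 1+24 = 25.
Posterior mean = α/(α+β) = 23/48 = 0.4792.

Posterior: Beta(23, 25); mean ≈ 0.4792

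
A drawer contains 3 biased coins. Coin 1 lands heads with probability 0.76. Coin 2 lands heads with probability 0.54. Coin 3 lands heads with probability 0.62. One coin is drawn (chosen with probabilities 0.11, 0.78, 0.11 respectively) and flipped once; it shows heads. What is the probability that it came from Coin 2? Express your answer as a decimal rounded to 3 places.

Posterior probability ≈ 0.735

P(heads|C1) = 0.76; P(heads|C2) = 0.54; P(heads|C3) = 0.62.
Prior × likelihood for each source: 0.11·0.76=0.08360, 0.78·0.54=0.4212, 0.11·0.62=0.06820. Summing gives P(heads) = 0.57300.
P(Coin 2 | heads) = 0.4212 / 0.57300 = 0.735.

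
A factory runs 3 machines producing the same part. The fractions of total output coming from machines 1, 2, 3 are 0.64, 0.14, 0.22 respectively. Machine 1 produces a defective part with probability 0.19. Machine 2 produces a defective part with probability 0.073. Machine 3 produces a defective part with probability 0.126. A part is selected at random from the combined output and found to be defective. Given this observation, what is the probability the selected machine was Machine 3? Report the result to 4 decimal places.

Posterior probability ≈ 0.1737

P(defective|M1) = 0.19; P(defective|M2) = 0.073; P(defective|M3) = 0.126.
Prior × likelihood for each source: 0.64·0.19=0.1216, 0.14·0.073=0.01022, 0.22·0.126=0.02772. Summing gives P(defective) = 0.15954.
P(Machine 3 | defective) = 0.02772 / 0.15954 = 0.1737.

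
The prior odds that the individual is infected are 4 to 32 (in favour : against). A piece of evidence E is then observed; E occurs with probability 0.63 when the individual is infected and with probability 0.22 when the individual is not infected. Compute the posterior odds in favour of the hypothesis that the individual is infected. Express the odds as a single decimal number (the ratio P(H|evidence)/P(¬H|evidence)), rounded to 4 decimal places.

Posterior odds ≈ 0.3580

Prior odds = 4/32 = 0.12500. In log-odds, ln(0.12500) = -2.0794.
Add log likelihood ratio: ln(2.8636) = 1.0521.
Posterior log-odds = -1.0273, so posterior odds = exp(-1.0273) = 0.35795.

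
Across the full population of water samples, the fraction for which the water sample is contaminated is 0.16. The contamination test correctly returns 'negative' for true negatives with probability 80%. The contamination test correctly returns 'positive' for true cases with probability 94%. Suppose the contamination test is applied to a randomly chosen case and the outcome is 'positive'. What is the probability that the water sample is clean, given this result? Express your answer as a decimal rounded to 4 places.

Write H for 'the water sample is contaminated'. Prior odds H:¬H = 0.16/0.84 = 0.19048. For the 'positive' outcome, the likelihood ratio is 0.94/0.2 = 4.7000.
Posterior odds = 0.19048 × 4.7000 = 0.89524, so P(H|E) = 0.89524/(1+0.89524) = 0.4724. Then P(¬H|E) = 1 − 0.4724 = 0.5276.

P(¬H | E) ≈ 0.5276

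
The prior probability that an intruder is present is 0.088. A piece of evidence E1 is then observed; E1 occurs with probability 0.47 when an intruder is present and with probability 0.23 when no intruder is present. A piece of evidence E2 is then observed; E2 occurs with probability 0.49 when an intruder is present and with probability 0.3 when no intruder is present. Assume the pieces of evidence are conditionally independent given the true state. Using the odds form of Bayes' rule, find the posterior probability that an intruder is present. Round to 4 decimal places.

Prior odds = 0.088/(1−0.088) = 0.096491. In log-odds, ln(0.096491) = -2.3383.
Add log likelihood ratios: ln(2.0435) + ln(1.6333) = 1.2053.
Posterior log-odds = -1.1330, so posterior odds = exp(-1.1330) = 0.32206. Converting, P(H|E) = 0.32206/1.3221 = 0.2436.

Posterior probability ≈ 0.2436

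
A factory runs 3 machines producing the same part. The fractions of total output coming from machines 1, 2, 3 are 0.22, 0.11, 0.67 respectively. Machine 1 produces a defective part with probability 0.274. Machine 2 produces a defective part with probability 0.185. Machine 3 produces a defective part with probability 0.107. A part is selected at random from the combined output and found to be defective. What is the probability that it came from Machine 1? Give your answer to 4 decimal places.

Posterior probability ≈ 0.3957

Tabulate prior·likelihood by source: [1] prior 0.22, lik 0.274, product 0.06028; [2] prior 0.11, lik 0.185, product 0.02035; [3] prior 0.67, lik 0.107, product 0.07169.
Normalizing constant = 0.15232; the posterior for Machine 1 is its product over the sum, 0.06028/0.15232 = 0.3957.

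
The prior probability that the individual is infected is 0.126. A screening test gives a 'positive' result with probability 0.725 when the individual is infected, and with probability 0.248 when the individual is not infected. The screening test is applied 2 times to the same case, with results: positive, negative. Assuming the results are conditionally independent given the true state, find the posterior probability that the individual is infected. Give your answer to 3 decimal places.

Posterior P(H) ≈ 0.134

With H the event that the individual is infected, the joint likelihood of the observed sequence is P(data|H) = 0.725·0.275 = 0.19937 and P(data|¬H) = 0.248·0.752 = 0.18650.
Bayes: P(H|data) = 0.126·0.19937 / (0.126·0.19937 + 0.874·0.18650) = 0.025121/0.18812 = 0.1335.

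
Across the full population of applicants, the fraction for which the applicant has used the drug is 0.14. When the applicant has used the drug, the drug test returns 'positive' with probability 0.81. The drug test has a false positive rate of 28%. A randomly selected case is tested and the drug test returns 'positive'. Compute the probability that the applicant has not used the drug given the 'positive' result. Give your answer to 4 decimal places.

P(¬H | E) ≈ 0.6798

Let H be the event that the applicant has used the drug. P(H) = 0.14, so P(¬H) = 0.86. With E the 'positive' result, P(E|H) = 0.81 and P(E|¬H) = 0.28.
P(E) = 0.81·0.14 + 0.28·0.86 = 0.11340 + 0.24080 = 0.35420.
By Bayes' theorem, P(H|E) = 0.11340 / 0.35420 = 0.3202. Hence P(¬H|E) = 1 − 0.3202 = 0.6798.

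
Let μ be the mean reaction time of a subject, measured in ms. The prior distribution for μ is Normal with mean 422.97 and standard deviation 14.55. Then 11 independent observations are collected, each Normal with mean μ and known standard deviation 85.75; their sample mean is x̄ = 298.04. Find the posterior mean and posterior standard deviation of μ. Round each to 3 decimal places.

Posterior mean ≈ 392.921; posterior SD ≈ 12.680

Prior precision 1/τ₀² = 1/14.55² = 0.00472361; data precision n/σ² = 11/85.75² = 0.00149598.
Posterior precision = 0.00472361 + 0.00149598 = 0.00621959, giving posterior SD = 1/√0.00621959 = 12.680.
Posterior mean = (0.00472361·422.97 + 0.00149598·298.04) / 0.00621959 = 392.921.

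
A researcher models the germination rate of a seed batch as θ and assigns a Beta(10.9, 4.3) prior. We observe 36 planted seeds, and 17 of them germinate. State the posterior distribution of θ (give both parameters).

Observing 17 successes and 19 failures updates Beta(10.9, 4.3) by adding the success and failure counts to the two shape parameters: α = 10.9+17 = 27.9, β = 4.3+19 = 23.3.

Posterior: Beta(27.9, 23.3)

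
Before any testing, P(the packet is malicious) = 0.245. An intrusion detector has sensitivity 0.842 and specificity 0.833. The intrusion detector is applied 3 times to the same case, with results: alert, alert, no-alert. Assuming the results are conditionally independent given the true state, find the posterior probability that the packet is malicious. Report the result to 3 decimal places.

Let H be the event that the packet is malicious; start with P(H) = 0.245. P('alert'|H) = 0.842, P('alert'|¬H) = 0.167.
Update on result 1 ('alert'): P(H) ← 0.842·0.2450 / (0.842·0.2450 + 0.167·0.7550) = 0.20629/0.33237 = 0.6207.
Update on result 2 ('alert'): P(H) ← 0.842·0.6207 / (0.842·0.6207 + 0.167·0.3793) = 0.52259/0.58594 = 0.8919.
Update on result 3 ('no-alert'): P(H) ← 0.158·0.8919 / (0.158·0.8919 + 0.833·0.1081) = 0.14092/0.23098 = 0.6101.

Posterior P(H) ≈ 0.610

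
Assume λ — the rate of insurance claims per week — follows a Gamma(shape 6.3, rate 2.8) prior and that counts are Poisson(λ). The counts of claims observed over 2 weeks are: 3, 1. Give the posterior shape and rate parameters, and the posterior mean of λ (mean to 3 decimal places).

Posterior: Gamma(shape=10.3, rate=4.8); mean ≈ 2.146

The Poisson likelihood adds the total count to the shape and the number of exposure periods to the rate. Here ∑xᵢ = 4 and n = 2, so shape 6.3→10.3 and rate 2.8→4.8.
Posterior mean = shape/rate = 10.3/4.8 = 2.146.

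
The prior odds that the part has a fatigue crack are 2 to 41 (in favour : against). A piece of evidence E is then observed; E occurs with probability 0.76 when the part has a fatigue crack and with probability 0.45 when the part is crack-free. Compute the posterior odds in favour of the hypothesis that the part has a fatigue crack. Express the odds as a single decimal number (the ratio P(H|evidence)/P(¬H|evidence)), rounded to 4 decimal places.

Posterior odds ≈ 0.0824

Prior odds = 2/41 = 0.048780. In log-odds, ln(0.048780) = -3.0204.
Add log likelihood ratio: ln(1.6889) = 0.52407.
Posterior log-odds = -2.4964, so posterior odds = exp(-2.4964) = 0.082385.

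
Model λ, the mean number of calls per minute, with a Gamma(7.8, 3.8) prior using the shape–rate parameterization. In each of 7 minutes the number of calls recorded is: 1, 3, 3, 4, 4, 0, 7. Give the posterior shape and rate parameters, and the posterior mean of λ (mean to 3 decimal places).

The Poisson likelihood adds the total count to the shape and the number of exposure periods to the rate. Here ∑xᵢ = 22 and n = 7, so shape 7.8→29.8 and rate 3.8→10.8.
Posterior mean = shape/rate = 29.8/10.8 = 2.759.

Posterior: Gamma(shape=29.8, rate=10.8); mean ≈ 2.759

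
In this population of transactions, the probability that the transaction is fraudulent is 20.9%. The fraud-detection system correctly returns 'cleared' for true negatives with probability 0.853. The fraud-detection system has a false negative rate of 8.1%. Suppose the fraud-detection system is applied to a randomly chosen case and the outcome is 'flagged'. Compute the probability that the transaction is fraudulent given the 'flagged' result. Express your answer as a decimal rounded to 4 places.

P(H | E) ≈ 0.6229

Let H be the event that the transaction is fraudulent. P(H) = 0.209, so P(¬H) = 0.791. With E the 'flagged' result, P(E|H) = 0.919 and P(E|¬H) = 0.147.
P(E) = 0.919·0.209 + 0.147·0.791 = 0.19207 + 0.11628 = 0.30835.
By Bayes' theorem, P(H|E) = 0.19207 / 0.30835 = 0.6229.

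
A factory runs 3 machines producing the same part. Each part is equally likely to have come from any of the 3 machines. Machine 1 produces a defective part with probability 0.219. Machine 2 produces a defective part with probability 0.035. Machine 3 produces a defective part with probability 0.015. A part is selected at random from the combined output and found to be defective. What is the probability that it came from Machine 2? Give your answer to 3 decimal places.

Posterior probability ≈ 0.130

Tabulate prior·likelihood by source: [1] prior 0.333333, lik 0.219, product 0.07300; [2] prior 0.333333, lik 0.035, product 0.01167; [3] prior 0.333333, lik 0.015, product 0.005000.
Normalizing constant = 0.089667; the posterior for Machine 2 is its product over the sum, 0.01167/0.089667 = 0.130.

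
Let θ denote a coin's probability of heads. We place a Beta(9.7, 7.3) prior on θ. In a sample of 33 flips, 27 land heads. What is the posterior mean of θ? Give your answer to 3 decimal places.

The binomial likelihood is conjugate to the Beta prior: with 27 successes and 6 failures, the posterior is Beta(9.7+27, 7.3+6) = Beta(36.7, 13.3).
E[θ | data] = 36.7/(36.7+13.3) = 0.734.

Posterior mean ≈ 0.734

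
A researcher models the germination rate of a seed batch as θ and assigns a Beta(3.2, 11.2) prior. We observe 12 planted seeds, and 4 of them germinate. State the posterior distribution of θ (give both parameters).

Observing 4 successes and 8 failures updates Beta(3.2, 11.2) by adding the success and failure counts to the two shape parameters: α = 3.2+4 = 7.2, β = 11.2+8 = 19.2.

Posterior: Beta(7.2, 19.2)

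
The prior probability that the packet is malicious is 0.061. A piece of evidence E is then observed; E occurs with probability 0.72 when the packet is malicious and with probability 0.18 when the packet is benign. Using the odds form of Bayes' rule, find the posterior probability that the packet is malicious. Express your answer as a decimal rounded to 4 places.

Prior odds = 0.061/(1−0.061) = 0.064963.
Likelihood ratio for E = 0.72/0.18 = 4.0000.
Posterior odds = prior odds × LR = 0.25985.
Posterior probability = odds/(1+odds) = 0.25985/1.2599 = 0.2063.

Posterior probability ≈ 0.2063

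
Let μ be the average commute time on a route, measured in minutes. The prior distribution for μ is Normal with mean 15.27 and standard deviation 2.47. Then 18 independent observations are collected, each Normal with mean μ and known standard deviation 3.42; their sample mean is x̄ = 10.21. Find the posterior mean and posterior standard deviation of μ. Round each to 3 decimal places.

With known σ, the Normal prior is conjugate. Weight on the data is w = (n/σ²)/(n/σ² + 1/τ₀²) = 1.53894/(1.53894+0.163910) = 0.90374.
Posterior mean = w·x̄ + (1−w)·μ₀ = 0.90374·10.21 + 0.096257·15.27 = 10.697. Posterior variance = 1/(1.53894+0.163910) = 0.587252, so SD = 0.766.

Posterior mean ≈ 10.697; posterior SD ≈ 0.766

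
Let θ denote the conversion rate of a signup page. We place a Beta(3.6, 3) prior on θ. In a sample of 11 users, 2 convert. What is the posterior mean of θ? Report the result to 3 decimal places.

The binomial likelihood is conjugate to the Beta prior: with 2 successes and 9 failures, the posterior is Beta(3.6+2, 3+9) = Beta(5.6, 12).
Posterior mean = α/(α+β) = 5.6/17.6 = 0.318.

Posterior mean ≈ 0.318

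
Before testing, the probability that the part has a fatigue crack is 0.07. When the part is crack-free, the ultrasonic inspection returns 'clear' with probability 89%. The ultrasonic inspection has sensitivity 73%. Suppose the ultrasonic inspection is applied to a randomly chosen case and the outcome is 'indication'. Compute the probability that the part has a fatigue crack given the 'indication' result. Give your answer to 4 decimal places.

Let H be the event that the part has a fatigue crack. P(H) = 0.07, so P(¬H) = 0.93. With E the 'indication' result, P(E|H) = 0.73 and P(E|¬H) = 0.11.
P(E) = 0.73·0.07 + 0.11·0.93 = 0.051100 + 0.10230 = 0.15340.
By Bayes' theorem, P(H|E) = 0.051100 / 0.15340 = 0.3331.

P(H | E) ≈ 0.3331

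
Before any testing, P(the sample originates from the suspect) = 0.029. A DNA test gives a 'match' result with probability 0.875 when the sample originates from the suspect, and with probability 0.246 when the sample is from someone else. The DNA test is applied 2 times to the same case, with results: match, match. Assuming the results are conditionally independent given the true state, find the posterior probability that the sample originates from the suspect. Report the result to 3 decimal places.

Let H be the event that the sample originates from the suspect; start with P(H) = 0.029. P('match'|H) = 0.875, P('match'|¬H) = 0.246.
Update on result 1 ('match'): P(H) ← 0.875·0.0290 / (0.875·0.0290 + 0.246·0.9710) = 0.025375/0.26424 = 0.0960.
Update on result 2 ('match'): P(H) ← 0.875·0.0960 / (0.875·0.0960 + 0.246·0.9040) = 0.084026/0.30640 = 0.2742.

Posterior P(H) ≈ 0.274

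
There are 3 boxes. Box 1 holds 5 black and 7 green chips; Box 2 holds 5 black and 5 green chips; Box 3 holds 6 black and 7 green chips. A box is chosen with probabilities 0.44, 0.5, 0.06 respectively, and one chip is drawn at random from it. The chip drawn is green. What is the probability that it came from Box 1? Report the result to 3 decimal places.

P(green|Box 1) = 0.5833; P(green|Box 2) = 0.5; P(green|Box 3) = 0.5385.
Prior × likelihood for each source: 0.44·0.5833=0.2567, 0.5·0.5=0.2500, 0.06·0.5385=0.03231. Summing gives P(green) = 0.53897.
P(Box 1 | green) = 0.2567 / 0.53897 = 0.476.

Posterior probability ≈ 0.476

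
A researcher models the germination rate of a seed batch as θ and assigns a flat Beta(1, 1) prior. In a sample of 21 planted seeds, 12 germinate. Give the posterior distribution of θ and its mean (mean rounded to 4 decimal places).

The binomial likelihood is conjugate to the Beta prior: with 12 successes and 9 failures, the posterior is Beta(1+12, 1+9) = Beta(13, 10).
Posterior mean = α/(α+β) = 13/23 = 0.5652.

Posterior: Beta(13, 10); mean ≈ 0.5652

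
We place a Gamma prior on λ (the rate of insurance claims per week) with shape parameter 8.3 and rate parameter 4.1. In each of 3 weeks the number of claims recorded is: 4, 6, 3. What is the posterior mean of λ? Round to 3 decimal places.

Posterior mean ≈ 3.000

The Poisson likelihood adds the total count to the shape and the number of exposure periods to the rate. Here ∑xᵢ = 13 and n = 3, so shape 8.3→21.3 and rate 4.1→7.1.
E[λ | data] = 21.3/7.1 = 3.000.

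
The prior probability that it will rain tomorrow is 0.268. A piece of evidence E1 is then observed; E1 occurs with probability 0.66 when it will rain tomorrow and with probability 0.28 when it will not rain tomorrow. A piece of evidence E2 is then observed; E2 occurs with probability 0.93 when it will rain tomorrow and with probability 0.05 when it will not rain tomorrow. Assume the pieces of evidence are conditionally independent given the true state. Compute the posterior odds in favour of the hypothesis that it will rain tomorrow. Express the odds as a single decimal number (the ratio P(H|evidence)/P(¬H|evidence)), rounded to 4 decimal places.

Prior odds = 0.268/(1−0.268) = 0.36612.
Likelihood ratio for E1 = 0.66/0.28 = 2.3571.
Likelihood ratio for E2 = 0.93/0.05 = 18.600.
Posterior odds = prior odds × LR₁ × LR₂ = 16.052.

Posterior odds ≈ 16.0518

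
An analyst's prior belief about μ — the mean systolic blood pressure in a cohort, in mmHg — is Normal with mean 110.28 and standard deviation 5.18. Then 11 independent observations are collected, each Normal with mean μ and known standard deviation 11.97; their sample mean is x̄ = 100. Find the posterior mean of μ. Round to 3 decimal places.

Posterior mean ≈ 103.359

With known σ, the Normal prior is conjugate. Weight on the data is w = (n/σ²)/(n/σ² + 1/τ₀²) = 0.0767723/(0.0767723+0.0372684) = 0.67320.
Posterior mean = w·x̄ + (1−w)·μ₀ = 0.67320·100 + 0.32680·110.28 = 103.359.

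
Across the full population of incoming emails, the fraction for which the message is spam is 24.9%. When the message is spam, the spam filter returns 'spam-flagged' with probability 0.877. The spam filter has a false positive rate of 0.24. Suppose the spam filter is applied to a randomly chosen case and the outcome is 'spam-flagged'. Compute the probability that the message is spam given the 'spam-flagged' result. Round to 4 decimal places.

P(H | E) ≈ 0.5478

Write H for 'the message is spam'. Prior odds H:¬H = 0.249/0.751 = 0.33156. For the 'spam-flagged' outcome, the likelihood ratio is 0.877/0.24 = 3.6542.
Posterior odds = 0.33156 × 3.6542 = 1.2116, so P(H|E) = 1.2116/(1+1.2116) = 0.5478.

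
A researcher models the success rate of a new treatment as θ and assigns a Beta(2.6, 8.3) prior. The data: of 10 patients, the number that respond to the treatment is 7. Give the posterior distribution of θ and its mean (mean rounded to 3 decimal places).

Observing 7 successes and 3 failures updates Beta(2.6, 8.3) by adding the success and failure counts to the two shape parameters: α = 2.6+7 = 9.6, β = 8.3+3 = 11.3.
E[θ | data] = 9.6/(9.6+11.3) = 0.459.

Posterior: Beta(9.6, 11.3); mean ≈ 0.459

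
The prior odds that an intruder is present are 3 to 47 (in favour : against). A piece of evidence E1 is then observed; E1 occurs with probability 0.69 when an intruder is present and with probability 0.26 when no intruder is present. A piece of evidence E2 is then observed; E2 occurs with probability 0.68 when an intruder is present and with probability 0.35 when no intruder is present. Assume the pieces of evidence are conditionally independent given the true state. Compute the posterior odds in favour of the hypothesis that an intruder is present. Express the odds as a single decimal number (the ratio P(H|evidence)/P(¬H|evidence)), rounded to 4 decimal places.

Posterior odds ≈ 0.3291

Prior odds = 3/47 = 0.063830. In log-odds, ln(0.063830) = -2.7515.
Add log likelihood ratios: ln(2.6538) + ln(1.9429) = 1.6402.
Posterior log-odds = -1.1114, so posterior odds = exp(-1.1114) = 0.32911.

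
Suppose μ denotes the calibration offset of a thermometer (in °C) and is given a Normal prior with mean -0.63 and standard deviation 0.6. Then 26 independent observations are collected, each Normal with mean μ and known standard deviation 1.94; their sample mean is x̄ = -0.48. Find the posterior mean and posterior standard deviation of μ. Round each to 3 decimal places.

With known σ, the Normal prior is conjugate. Weight on the data is w = (n/σ²)/(n/σ² + 1/τ₀²) = 6.90828/(6.90828+2.77778) = 0.71322.
Posterior mean = w·x̄ + (1−w)·μ₀ = 0.71322·-0.48 + 0.28678·-0.63 = -0.523. Posterior variance = 1/(6.90828+2.77778) = 0.103241, so SD = 0.321.

Posterior mean ≈ -0.523; posterior SD ≈ 0.321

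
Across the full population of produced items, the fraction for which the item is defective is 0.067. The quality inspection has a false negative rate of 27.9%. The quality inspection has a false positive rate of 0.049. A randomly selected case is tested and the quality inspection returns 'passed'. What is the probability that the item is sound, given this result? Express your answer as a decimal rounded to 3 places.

Let H be the event that the item is defective. P(H) = 0.067, so P(¬H) = 0.933. With E the 'passed' result, P(E|H) = 0.279 and P(E|¬H) = 0.951.
P(E) = 0.279·0.067 + 0.951·0.933 = 0.018693 + 0.88728 = 0.90598.
By Bayes' theorem, P(H|E) = 0.018693 / 0.90598 = 0.021. Hence P(¬H|E) = 1 − 0.021 = 0.979.

P(¬H | E) ≈ 0.979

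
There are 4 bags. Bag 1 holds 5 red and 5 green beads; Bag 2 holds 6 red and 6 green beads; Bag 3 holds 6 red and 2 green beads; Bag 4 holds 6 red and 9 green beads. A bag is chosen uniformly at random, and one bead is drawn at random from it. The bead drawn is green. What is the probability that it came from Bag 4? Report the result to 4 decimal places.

Posterior probability ≈ 0.3243

Tabulate prior·likelihood by source: [1] prior 0.25, lik 0.5, product 0.1250; [2] prior 0.25, lik 0.5, product 0.1250; [3] prior 0.25, lik 0.25, product 0.06250; [4] prior 0.25, lik 0.6, product 0.1500.
Normalizing constant = 0.46250; the posterior for Bag 4 is its product over the sum, 0.1500/0.46250 = 0.3243.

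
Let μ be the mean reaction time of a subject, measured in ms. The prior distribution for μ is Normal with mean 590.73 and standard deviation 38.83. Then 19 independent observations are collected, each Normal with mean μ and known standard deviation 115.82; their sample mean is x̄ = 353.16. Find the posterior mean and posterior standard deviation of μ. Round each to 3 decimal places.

Prior precision 1/τ₀² = 1/38.83² = 0.00066323; data precision n/σ² = 19/115.82² = 0.00141640.
Posterior precision = 0.00066323 + 0.00141640 = 0.00207963, giving posterior SD = 1/√0.00207963 = 21.928.
Posterior mean = (0.00066323·590.73 + 0.00141640·353.16) / 0.00207963 = 428.925.

Posterior mean ≈ 428.925; posterior SD ≈ 21.928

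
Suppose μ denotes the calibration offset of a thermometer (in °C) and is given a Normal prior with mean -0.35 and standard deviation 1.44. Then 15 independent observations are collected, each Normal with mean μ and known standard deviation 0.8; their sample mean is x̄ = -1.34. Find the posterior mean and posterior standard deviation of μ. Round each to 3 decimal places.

Prior precision 1/τ₀² = 1/1.44² = 0.482253; data precision n/σ² = 15/0.8² = 23.4375.
Posterior precision = 0.482253 + 23.4375 = 23.9198, giving posterior SD = 1/√23.9198 = 0.204.
Posterior mean = (0.482253·-0.35 + 23.4375·-1.34) / 23.9198 = -1.320.

Posterior mean ≈ -1.320; posterior SD ≈ 0.204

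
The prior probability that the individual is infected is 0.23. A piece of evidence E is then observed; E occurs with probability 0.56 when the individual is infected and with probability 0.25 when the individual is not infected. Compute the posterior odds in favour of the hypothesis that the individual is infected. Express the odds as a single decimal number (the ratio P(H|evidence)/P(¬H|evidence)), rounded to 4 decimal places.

Posterior odds ≈ 0.6691

Prior odds = 0.23/(1−0.23) = 0.29870.
Likelihood ratio for E = 0.56/0.25 = 2.2400.
Posterior odds = prior odds × LR = 0.66909.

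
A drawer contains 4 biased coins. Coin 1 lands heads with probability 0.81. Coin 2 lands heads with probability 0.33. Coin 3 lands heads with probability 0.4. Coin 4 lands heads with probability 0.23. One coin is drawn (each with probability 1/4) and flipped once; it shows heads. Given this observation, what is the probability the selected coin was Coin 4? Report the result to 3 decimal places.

P(heads|C1) = 0.81; P(heads|C2) = 0.33; P(heads|C3) = 0.4; P(heads|C4) = 0.23.
Prior × likelihood for each source: 0.25·0.81=0.2025, 0.25·0.33=0.08250, 0.25·0.4=0.1000, 0.25·0.23=0.05750. Summing gives P(heads) = 0.44250.
P(Coin 4 | heads) = 0.05750 / 0.44250 = 0.130.

Posterior probability ≈ 0.130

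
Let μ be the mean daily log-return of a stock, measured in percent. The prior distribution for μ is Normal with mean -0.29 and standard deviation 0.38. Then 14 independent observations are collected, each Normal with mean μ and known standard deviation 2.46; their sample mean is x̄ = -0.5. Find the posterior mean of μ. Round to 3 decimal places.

Posterior mean ≈ -0.343

Prior precision 1/τ₀² = 1/0.38² = 6.92521; data precision n/σ² = 14/2.46² = 2.31344.
Posterior precision = 6.92521 + 2.31344 = 9.23865.
Posterior mean = (6.92521·-0.29 + 2.31344·-0.5) / 9.23865 = -0.343.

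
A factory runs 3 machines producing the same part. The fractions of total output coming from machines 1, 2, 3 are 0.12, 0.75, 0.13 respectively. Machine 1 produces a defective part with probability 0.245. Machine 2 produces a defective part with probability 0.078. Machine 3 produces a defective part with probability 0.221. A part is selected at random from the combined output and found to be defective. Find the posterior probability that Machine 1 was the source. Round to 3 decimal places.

Posterior probability ≈ 0.252

Tabulate prior·likelihood by source: [1] prior 0.12, lik 0.245, product 0.02940; [2] prior 0.75, lik 0.078, product 0.05850; [3] prior 0.13, lik 0.221, product 0.02873.
Normalizing constant = 0.11663; the posterior for Machine 1 is its product over the sum, 0.02940/0.11663 = 0.252.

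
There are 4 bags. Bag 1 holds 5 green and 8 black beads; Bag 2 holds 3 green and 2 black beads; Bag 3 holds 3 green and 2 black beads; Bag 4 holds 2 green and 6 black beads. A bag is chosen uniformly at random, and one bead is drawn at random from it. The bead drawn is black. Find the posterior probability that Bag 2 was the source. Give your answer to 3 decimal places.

Posterior probability ≈ 0.185

P(black|Bag 1) = 0.6154; P(black|Bag 2) = 0.4; P(black|Bag 3) = 0.4; P(black|Bag 4) = 0.75.
Prior × likelihood for each source: 0.25·0.6154=0.1538, 0.25·0.4=0.1000, 0.25·0.4=0.1000, 0.25·0.75=0.1875. Summing gives P(black) = 0.54135.
P(Bag 2 | black) = 0.1000 / 0.54135 = 0.185.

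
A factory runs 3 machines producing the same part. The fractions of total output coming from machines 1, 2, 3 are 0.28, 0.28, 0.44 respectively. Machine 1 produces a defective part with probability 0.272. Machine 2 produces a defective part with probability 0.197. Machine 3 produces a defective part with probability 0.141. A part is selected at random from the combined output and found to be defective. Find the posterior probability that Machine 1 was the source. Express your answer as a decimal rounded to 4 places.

Tabulate prior·likelihood by source: [1] prior 0.28, lik 0.272, product 0.07616; [2] prior 0.28, lik 0.197, product 0.05516; [3] prior 0.44, lik 0.141, product 0.06204.
Normalizing constant = 0.19336; the posterior for Machine 1 is its product over the sum, 0.07616/0.19336 = 0.3939.

Posterior probability ≈ 0.3939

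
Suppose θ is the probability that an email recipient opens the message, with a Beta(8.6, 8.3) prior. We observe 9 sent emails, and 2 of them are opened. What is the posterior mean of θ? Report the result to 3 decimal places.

Posterior mean ≈ 0.409

The binomial likelihood is conjugate to the Beta prior: with 2 successes and 7 failures, the posterior is Beta(8.6+2, 8.3+7) = Beta(10.6, 15.3).
E[θ | data] = 10.6/(10.6+15.3) = 0.409.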